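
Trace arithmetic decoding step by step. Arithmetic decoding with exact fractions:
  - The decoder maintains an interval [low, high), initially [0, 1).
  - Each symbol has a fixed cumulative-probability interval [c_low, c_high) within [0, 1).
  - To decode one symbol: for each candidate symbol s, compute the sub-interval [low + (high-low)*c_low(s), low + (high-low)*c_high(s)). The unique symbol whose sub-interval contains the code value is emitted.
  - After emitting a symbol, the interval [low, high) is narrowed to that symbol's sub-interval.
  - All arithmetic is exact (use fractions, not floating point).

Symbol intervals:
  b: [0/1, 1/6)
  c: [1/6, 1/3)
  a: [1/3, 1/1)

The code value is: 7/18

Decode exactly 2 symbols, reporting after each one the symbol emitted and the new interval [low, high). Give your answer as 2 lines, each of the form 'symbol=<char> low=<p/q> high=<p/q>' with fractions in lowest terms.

Answer: symbol=a low=1/3 high=1/1
symbol=b low=1/3 high=4/9

Derivation:
Step 1: interval [0/1, 1/1), width = 1/1 - 0/1 = 1/1
  'b': [0/1 + 1/1*0/1, 0/1 + 1/1*1/6) = [0/1, 1/6)
  'c': [0/1 + 1/1*1/6, 0/1 + 1/1*1/3) = [1/6, 1/3)
  'a': [0/1 + 1/1*1/3, 0/1 + 1/1*1/1) = [1/3, 1/1) <- contains code 7/18
  emit 'a', narrow to [1/3, 1/1)
Step 2: interval [1/3, 1/1), width = 1/1 - 1/3 = 2/3
  'b': [1/3 + 2/3*0/1, 1/3 + 2/3*1/6) = [1/3, 4/9) <- contains code 7/18
  'c': [1/3 + 2/3*1/6, 1/3 + 2/3*1/3) = [4/9, 5/9)
  'a': [1/3 + 2/3*1/3, 1/3 + 2/3*1/1) = [5/9, 1/1)
  emit 'b', narrow to [1/3, 4/9)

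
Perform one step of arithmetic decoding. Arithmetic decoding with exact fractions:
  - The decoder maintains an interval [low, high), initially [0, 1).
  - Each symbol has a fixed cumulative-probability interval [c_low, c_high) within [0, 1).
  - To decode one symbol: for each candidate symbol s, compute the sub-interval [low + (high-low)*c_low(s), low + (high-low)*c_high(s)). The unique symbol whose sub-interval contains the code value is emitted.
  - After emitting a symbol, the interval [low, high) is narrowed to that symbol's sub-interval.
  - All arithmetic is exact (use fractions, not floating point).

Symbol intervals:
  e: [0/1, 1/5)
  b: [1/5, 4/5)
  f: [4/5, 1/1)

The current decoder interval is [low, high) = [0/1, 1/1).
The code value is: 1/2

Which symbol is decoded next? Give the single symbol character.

Interval width = high − low = 1/1 − 0/1 = 1/1
Scaled code = (code − low) / width = (1/2 − 0/1) / 1/1 = 1/2
  e: [0/1, 1/5) 
  b: [1/5, 4/5) ← scaled code falls here ✓
  f: [4/5, 1/1) 

Answer: b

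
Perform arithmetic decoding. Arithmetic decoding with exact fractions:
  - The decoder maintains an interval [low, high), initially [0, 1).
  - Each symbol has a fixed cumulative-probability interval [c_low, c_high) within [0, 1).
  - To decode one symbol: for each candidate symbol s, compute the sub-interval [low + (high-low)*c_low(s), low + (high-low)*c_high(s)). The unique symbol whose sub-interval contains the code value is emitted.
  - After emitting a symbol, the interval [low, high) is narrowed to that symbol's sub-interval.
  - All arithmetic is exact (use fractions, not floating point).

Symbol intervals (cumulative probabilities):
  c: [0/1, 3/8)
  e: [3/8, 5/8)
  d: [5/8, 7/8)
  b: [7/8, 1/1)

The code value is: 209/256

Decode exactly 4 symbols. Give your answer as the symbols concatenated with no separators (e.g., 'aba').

Answer: dded

Derivation:
Step 1: interval [0/1, 1/1), width = 1/1 - 0/1 = 1/1
  'c': [0/1 + 1/1*0/1, 0/1 + 1/1*3/8) = [0/1, 3/8)
  'e': [0/1 + 1/1*3/8, 0/1 + 1/1*5/8) = [3/8, 5/8)
  'd': [0/1 + 1/1*5/8, 0/1 + 1/1*7/8) = [5/8, 7/8) <- contains code 209/256
  'b': [0/1 + 1/1*7/8, 0/1 + 1/1*1/1) = [7/8, 1/1)
  emit 'd', narrow to [5/8, 7/8)
Step 2: interval [5/8, 7/8), width = 7/8 - 5/8 = 1/4
  'c': [5/8 + 1/4*0/1, 5/8 + 1/4*3/8) = [5/8, 23/32)
  'e': [5/8 + 1/4*3/8, 5/8 + 1/4*5/8) = [23/32, 25/32)
  'd': [5/8 + 1/4*5/8, 5/8 + 1/4*7/8) = [25/32, 27/32) <- contains code 209/256
  'b': [5/8 + 1/4*7/8, 5/8 + 1/4*1/1) = [27/32, 7/8)
  emit 'd', narrow to [25/32, 27/32)
Step 3: interval [25/32, 27/32), width = 27/32 - 25/32 = 1/16
  'c': [25/32 + 1/16*0/1, 25/32 + 1/16*3/8) = [25/32, 103/128)
  'e': [25/32 + 1/16*3/8, 25/32 + 1/16*5/8) = [103/128, 105/128) <- contains code 209/256
  'd': [25/32 + 1/16*5/8, 25/32 + 1/16*7/8) = [105/128, 107/128)
  'b': [25/32 + 1/16*7/8, 25/32 + 1/16*1/1) = [107/128, 27/32)
  emit 'e', narrow to [103/128, 105/128)
Step 4: interval [103/128, 105/128), width = 105/128 - 103/128 = 1/64
  'c': [103/128 + 1/64*0/1, 103/128 + 1/64*3/8) = [103/128, 415/512)
  'e': [103/128 + 1/64*3/8, 103/128 + 1/64*5/8) = [415/512, 417/512)
  'd': [103/128 + 1/64*5/8, 103/128 + 1/64*7/8) = [417/512, 419/512) <- contains code 209/256
  'b': [103/128 + 1/64*7/8, 103/128 + 1/64*1/1) = [419/512, 105/128)
  emit 'd', narrow to [417/512, 419/512)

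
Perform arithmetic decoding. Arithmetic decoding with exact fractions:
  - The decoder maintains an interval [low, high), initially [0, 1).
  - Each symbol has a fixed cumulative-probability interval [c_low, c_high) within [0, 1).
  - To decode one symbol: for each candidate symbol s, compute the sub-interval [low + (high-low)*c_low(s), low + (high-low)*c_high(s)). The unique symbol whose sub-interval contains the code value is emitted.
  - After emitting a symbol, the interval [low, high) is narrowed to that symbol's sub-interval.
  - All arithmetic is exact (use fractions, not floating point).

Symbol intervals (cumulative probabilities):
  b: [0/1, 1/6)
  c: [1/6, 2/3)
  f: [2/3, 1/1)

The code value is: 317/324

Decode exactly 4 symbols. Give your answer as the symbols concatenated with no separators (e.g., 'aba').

Step 1: interval [0/1, 1/1), width = 1/1 - 0/1 = 1/1
  'b': [0/1 + 1/1*0/1, 0/1 + 1/1*1/6) = [0/1, 1/6)
  'c': [0/1 + 1/1*1/6, 0/1 + 1/1*2/3) = [1/6, 2/3)
  'f': [0/1 + 1/1*2/3, 0/1 + 1/1*1/1) = [2/3, 1/1) <- contains code 317/324
  emit 'f', narrow to [2/3, 1/1)
Step 2: interval [2/3, 1/1), width = 1/1 - 2/3 = 1/3
  'b': [2/3 + 1/3*0/1, 2/3 + 1/3*1/6) = [2/3, 13/18)
  'c': [2/3 + 1/3*1/6, 2/3 + 1/3*2/3) = [13/18, 8/9)
  'f': [2/3 + 1/3*2/3, 2/3 + 1/3*1/1) = [8/9, 1/1) <- contains code 317/324
  emit 'f', narrow to [8/9, 1/1)
Step 3: interval [8/9, 1/1), width = 1/1 - 8/9 = 1/9
  'b': [8/9 + 1/9*0/1, 8/9 + 1/9*1/6) = [8/9, 49/54)
  'c': [8/9 + 1/9*1/6, 8/9 + 1/9*2/3) = [49/54, 26/27)
  'f': [8/9 + 1/9*2/3, 8/9 + 1/9*1/1) = [26/27, 1/1) <- contains code 317/324
  emit 'f', narrow to [26/27, 1/1)
Step 4: interval [26/27, 1/1), width = 1/1 - 26/27 = 1/27
  'b': [26/27 + 1/27*0/1, 26/27 + 1/27*1/6) = [26/27, 157/162)
  'c': [26/27 + 1/27*1/6, 26/27 + 1/27*2/3) = [157/162, 80/81) <- contains code 317/324
  'f': [26/27 + 1/27*2/3, 26/27 + 1/27*1/1) = [80/81, 1/1)
  emit 'c', narrow to [157/162, 80/81)

Answer: fffc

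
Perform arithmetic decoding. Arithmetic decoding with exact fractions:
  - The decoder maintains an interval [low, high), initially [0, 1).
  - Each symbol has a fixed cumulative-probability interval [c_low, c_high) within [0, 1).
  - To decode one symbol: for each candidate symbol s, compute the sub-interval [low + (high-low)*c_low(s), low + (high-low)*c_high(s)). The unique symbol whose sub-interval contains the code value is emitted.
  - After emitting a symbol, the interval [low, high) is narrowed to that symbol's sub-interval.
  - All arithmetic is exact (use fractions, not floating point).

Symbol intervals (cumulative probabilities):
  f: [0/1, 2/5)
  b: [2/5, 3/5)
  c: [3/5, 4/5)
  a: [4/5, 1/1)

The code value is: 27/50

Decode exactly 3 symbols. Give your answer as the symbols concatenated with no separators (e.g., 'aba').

Answer: bcb

Derivation:
Step 1: interval [0/1, 1/1), width = 1/1 - 0/1 = 1/1
  'f': [0/1 + 1/1*0/1, 0/1 + 1/1*2/5) = [0/1, 2/5)
  'b': [0/1 + 1/1*2/5, 0/1 + 1/1*3/5) = [2/5, 3/5) <- contains code 27/50
  'c': [0/1 + 1/1*3/5, 0/1 + 1/1*4/5) = [3/5, 4/5)
  'a': [0/1 + 1/1*4/5, 0/1 + 1/1*1/1) = [4/5, 1/1)
  emit 'b', narrow to [2/5, 3/5)
Step 2: interval [2/5, 3/5), width = 3/5 - 2/5 = 1/5
  'f': [2/5 + 1/5*0/1, 2/5 + 1/5*2/5) = [2/5, 12/25)
  'b': [2/5 + 1/5*2/5, 2/5 + 1/5*3/5) = [12/25, 13/25)
  'c': [2/5 + 1/5*3/5, 2/5 + 1/5*4/5) = [13/25, 14/25) <- contains code 27/50
  'a': [2/5 + 1/5*4/5, 2/5 + 1/5*1/1) = [14/25, 3/5)
  emit 'c', narrow to [13/25, 14/25)
Step 3: interval [13/25, 14/25), width = 14/25 - 13/25 = 1/25
  'f': [13/25 + 1/25*0/1, 13/25 + 1/25*2/5) = [13/25, 67/125)
  'b': [13/25 + 1/25*2/5, 13/25 + 1/25*3/5) = [67/125, 68/125) <- contains code 27/50
  'c': [13/25 + 1/25*3/5, 13/25 + 1/25*4/5) = [68/125, 69/125)
  'a': [13/25 + 1/25*4/5, 13/25 + 1/25*1/1) = [69/125, 14/25)
  emit 'b', narrow to [67/125, 68/125)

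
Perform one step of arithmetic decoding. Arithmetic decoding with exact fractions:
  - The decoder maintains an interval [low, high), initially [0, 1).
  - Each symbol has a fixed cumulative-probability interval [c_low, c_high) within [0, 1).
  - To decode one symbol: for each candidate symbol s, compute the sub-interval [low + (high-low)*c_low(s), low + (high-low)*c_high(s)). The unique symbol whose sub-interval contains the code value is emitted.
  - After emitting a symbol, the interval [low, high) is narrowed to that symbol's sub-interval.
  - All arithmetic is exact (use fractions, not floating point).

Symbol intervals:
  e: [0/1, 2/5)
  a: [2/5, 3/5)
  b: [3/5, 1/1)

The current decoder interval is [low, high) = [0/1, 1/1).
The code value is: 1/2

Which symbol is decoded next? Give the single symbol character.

Answer: a

Derivation:
Interval width = high − low = 1/1 − 0/1 = 1/1
Scaled code = (code − low) / width = (1/2 − 0/1) / 1/1 = 1/2
  e: [0/1, 2/5) 
  a: [2/5, 3/5) ← scaled code falls here ✓
  b: [3/5, 1/1) 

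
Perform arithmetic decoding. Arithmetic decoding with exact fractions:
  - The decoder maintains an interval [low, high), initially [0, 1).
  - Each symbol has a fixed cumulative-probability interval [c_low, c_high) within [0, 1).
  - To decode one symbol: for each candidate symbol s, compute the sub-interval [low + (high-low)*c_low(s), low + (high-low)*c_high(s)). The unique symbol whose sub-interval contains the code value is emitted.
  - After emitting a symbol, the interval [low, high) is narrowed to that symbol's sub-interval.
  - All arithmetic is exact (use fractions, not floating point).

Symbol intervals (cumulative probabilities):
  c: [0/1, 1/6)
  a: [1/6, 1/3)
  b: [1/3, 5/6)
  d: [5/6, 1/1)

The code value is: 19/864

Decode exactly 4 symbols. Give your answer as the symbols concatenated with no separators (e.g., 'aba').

Answer: ccbd

Derivation:
Step 1: interval [0/1, 1/1), width = 1/1 - 0/1 = 1/1
  'c': [0/1 + 1/1*0/1, 0/1 + 1/1*1/6) = [0/1, 1/6) <- contains code 19/864
  'a': [0/1 + 1/1*1/6, 0/1 + 1/1*1/3) = [1/6, 1/3)
  'b': [0/1 + 1/1*1/3, 0/1 + 1/1*5/6) = [1/3, 5/6)
  'd': [0/1 + 1/1*5/6, 0/1 + 1/1*1/1) = [5/6, 1/1)
  emit 'c', narrow to [0/1, 1/6)
Step 2: interval [0/1, 1/6), width = 1/6 - 0/1 = 1/6
  'c': [0/1 + 1/6*0/1, 0/1 + 1/6*1/6) = [0/1, 1/36) <- contains code 19/864
  'a': [0/1 + 1/6*1/6, 0/1 + 1/6*1/3) = [1/36, 1/18)
  'b': [0/1 + 1/6*1/3, 0/1 + 1/6*5/6) = [1/18, 5/36)
  'd': [0/1 + 1/6*5/6, 0/1 + 1/6*1/1) = [5/36, 1/6)
  emit 'c', narrow to [0/1, 1/36)
Step 3: interval [0/1, 1/36), width = 1/36 - 0/1 = 1/36
  'c': [0/1 + 1/36*0/1, 0/1 + 1/36*1/6) = [0/1, 1/216)
  'a': [0/1 + 1/36*1/6, 0/1 + 1/36*1/3) = [1/216, 1/108)
  'b': [0/1 + 1/36*1/3, 0/1 + 1/36*5/6) = [1/108, 5/216) <- contains code 19/864
  'd': [0/1 + 1/36*5/6, 0/1 + 1/36*1/1) = [5/216, 1/36)
  emit 'b', narrow to [1/108, 5/216)
Step 4: interval [1/108, 5/216), width = 5/216 - 1/108 = 1/72
  'c': [1/108 + 1/72*0/1, 1/108 + 1/72*1/6) = [1/108, 5/432)
  'a': [1/108 + 1/72*1/6, 1/108 + 1/72*1/3) = [5/432, 1/72)
  'b': [1/108 + 1/72*1/3, 1/108 + 1/72*5/6) = [1/72, 1/48)
  'd': [1/108 + 1/72*5/6, 1/108 + 1/72*1/1) = [1/48, 5/216) <- contains code 19/864
  emit 'd', narrow to [1/48, 5/216)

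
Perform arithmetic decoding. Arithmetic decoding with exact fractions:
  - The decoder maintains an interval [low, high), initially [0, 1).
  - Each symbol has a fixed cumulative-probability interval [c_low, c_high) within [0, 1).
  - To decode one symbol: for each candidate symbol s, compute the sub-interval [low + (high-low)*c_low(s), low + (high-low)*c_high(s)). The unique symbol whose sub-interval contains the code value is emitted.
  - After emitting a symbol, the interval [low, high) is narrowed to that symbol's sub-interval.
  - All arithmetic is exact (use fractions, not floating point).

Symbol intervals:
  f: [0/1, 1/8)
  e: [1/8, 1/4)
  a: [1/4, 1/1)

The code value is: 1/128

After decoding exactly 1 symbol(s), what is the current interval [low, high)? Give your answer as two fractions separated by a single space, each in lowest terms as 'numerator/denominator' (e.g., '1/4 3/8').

Answer: 0/1 1/8

Derivation:
Step 1: interval [0/1, 1/1), width = 1/1 - 0/1 = 1/1
  'f': [0/1 + 1/1*0/1, 0/1 + 1/1*1/8) = [0/1, 1/8) <- contains code 1/128
  'e': [0/1 + 1/1*1/8, 0/1 + 1/1*1/4) = [1/8, 1/4)
  'a': [0/1 + 1/1*1/4, 0/1 + 1/1*1/1) = [1/4, 1/1)
  emit 'f', narrow to [0/1, 1/8)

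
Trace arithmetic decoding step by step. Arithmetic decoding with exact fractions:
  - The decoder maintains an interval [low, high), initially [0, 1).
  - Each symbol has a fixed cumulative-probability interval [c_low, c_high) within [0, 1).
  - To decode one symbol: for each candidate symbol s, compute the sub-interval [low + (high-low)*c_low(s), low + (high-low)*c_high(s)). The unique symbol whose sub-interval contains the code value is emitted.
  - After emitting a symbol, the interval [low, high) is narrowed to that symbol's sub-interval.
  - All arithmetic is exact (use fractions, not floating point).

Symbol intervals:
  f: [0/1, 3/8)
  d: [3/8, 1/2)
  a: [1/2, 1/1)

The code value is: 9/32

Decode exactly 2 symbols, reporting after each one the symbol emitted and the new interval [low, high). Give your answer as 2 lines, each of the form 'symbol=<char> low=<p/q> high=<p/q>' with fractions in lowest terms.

Answer: symbol=f low=0/1 high=3/8
symbol=a low=3/16 high=3/8

Derivation:
Step 1: interval [0/1, 1/1), width = 1/1 - 0/1 = 1/1
  'f': [0/1 + 1/1*0/1, 0/1 + 1/1*3/8) = [0/1, 3/8) <- contains code 9/32
  'd': [0/1 + 1/1*3/8, 0/1 + 1/1*1/2) = [3/8, 1/2)
  'a': [0/1 + 1/1*1/2, 0/1 + 1/1*1/1) = [1/2, 1/1)
  emit 'f', narrow to [0/1, 3/8)
Step 2: interval [0/1, 3/8), width = 3/8 - 0/1 = 3/8
  'f': [0/1 + 3/8*0/1, 0/1 + 3/8*3/8) = [0/1, 9/64)
  'd': [0/1 + 3/8*3/8, 0/1 + 3/8*1/2) = [9/64, 3/16)
  'a': [0/1 + 3/8*1/2, 0/1 + 3/8*1/1) = [3/16, 3/8) <- contains code 9/32
  emit 'a', narrow to [3/16, 3/8)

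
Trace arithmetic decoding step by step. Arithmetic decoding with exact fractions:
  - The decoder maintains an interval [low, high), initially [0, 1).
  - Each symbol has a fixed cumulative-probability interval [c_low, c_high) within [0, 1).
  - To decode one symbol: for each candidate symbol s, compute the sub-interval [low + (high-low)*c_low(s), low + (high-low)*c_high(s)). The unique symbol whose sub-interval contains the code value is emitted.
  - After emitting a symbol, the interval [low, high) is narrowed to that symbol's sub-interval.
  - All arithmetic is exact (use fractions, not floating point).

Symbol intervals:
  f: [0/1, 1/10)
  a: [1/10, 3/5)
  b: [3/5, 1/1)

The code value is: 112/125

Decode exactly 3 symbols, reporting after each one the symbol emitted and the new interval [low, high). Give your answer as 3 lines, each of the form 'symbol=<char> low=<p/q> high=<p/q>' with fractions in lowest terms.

Answer: symbol=b low=3/5 high=1/1
symbol=b low=21/25 high=1/1
symbol=a low=107/125 high=117/125

Derivation:
Step 1: interval [0/1, 1/1), width = 1/1 - 0/1 = 1/1
  'f': [0/1 + 1/1*0/1, 0/1 + 1/1*1/10) = [0/1, 1/10)
  'a': [0/1 + 1/1*1/10, 0/1 + 1/1*3/5) = [1/10, 3/5)
  'b': [0/1 + 1/1*3/5, 0/1 + 1/1*1/1) = [3/5, 1/1) <- contains code 112/125
  emit 'b', narrow to [3/5, 1/1)
Step 2: interval [3/5, 1/1), width = 1/1 - 3/5 = 2/5
  'f': [3/5 + 2/5*0/1, 3/5 + 2/5*1/10) = [3/5, 16/25)
  'a': [3/5 + 2/5*1/10, 3/5 + 2/5*3/5) = [16/25, 21/25)
  'b': [3/5 + 2/5*3/5, 3/5 + 2/5*1/1) = [21/25, 1/1) <- contains code 112/125
  emit 'b', narrow to [21/25, 1/1)
Step 3: interval [21/25, 1/1), width = 1/1 - 21/25 = 4/25
  'f': [21/25 + 4/25*0/1, 21/25 + 4/25*1/10) = [21/25, 107/125)
  'a': [21/25 + 4/25*1/10, 21/25 + 4/25*3/5) = [107/125, 117/125) <- contains code 112/125
  'b': [21/25 + 4/25*3/5, 21/25 + 4/25*1/1) = [117/125, 1/1)
  emit 'a', narrow to [107/125, 117/125)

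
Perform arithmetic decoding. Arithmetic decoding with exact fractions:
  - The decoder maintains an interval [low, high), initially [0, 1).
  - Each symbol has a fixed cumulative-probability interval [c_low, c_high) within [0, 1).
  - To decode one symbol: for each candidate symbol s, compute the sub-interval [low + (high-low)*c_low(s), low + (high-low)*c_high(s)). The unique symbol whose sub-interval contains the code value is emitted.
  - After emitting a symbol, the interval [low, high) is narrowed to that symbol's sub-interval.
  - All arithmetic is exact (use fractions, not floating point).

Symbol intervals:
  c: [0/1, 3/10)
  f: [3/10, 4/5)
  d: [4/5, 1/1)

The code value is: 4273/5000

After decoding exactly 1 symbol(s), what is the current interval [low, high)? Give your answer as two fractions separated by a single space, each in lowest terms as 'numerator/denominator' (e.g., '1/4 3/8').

Step 1: interval [0/1, 1/1), width = 1/1 - 0/1 = 1/1
  'c': [0/1 + 1/1*0/1, 0/1 + 1/1*3/10) = [0/1, 3/10)
  'f': [0/1 + 1/1*3/10, 0/1 + 1/1*4/5) = [3/10, 4/5)
  'd': [0/1 + 1/1*4/5, 0/1 + 1/1*1/1) = [4/5, 1/1) <- contains code 4273/5000
  emit 'd', narrow to [4/5, 1/1)

Answer: 4/5 1/1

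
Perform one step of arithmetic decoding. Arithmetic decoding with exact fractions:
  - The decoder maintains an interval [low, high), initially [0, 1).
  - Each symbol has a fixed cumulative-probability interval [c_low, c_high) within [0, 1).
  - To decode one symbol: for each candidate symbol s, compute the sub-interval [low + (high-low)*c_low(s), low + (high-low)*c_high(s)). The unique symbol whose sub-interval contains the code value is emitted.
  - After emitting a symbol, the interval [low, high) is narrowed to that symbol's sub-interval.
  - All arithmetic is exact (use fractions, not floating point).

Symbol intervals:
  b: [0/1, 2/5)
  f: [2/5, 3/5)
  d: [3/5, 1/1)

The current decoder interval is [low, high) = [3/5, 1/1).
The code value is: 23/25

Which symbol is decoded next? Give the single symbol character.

Interval width = high − low = 1/1 − 3/5 = 2/5
Scaled code = (code − low) / width = (23/25 − 3/5) / 2/5 = 4/5
  b: [0/1, 2/5) 
  f: [2/5, 3/5) 
  d: [3/5, 1/1) ← scaled code falls here ✓

Answer: d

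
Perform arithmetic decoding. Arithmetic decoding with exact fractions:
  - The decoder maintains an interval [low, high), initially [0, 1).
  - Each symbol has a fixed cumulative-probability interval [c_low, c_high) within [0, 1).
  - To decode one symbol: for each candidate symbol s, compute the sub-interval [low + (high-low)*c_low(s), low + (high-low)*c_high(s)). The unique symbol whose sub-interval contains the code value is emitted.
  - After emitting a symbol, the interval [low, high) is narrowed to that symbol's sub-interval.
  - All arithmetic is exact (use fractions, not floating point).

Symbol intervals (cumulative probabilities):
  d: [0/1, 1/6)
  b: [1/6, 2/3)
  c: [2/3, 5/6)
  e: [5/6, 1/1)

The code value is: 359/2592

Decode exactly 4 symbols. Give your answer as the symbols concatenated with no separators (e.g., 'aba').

Answer: dcee

Derivation:
Step 1: interval [0/1, 1/1), width = 1/1 - 0/1 = 1/1
  'd': [0/1 + 1/1*0/1, 0/1 + 1/1*1/6) = [0/1, 1/6) <- contains code 359/2592
  'b': [0/1 + 1/1*1/6, 0/1 + 1/1*2/3) = [1/6, 2/3)
  'c': [0/1 + 1/1*2/3, 0/1 + 1/1*5/6) = [2/3, 5/6)
  'e': [0/1 + 1/1*5/6, 0/1 + 1/1*1/1) = [5/6, 1/1)
  emit 'd', narrow to [0/1, 1/6)
Step 2: interval [0/1, 1/6), width = 1/6 - 0/1 = 1/6
  'd': [0/1 + 1/6*0/1, 0/1 + 1/6*1/6) = [0/1, 1/36)
  'b': [0/1 + 1/6*1/6, 0/1 + 1/6*2/3) = [1/36, 1/9)
  'c': [0/1 + 1/6*2/3, 0/1 + 1/6*5/6) = [1/9, 5/36) <- contains code 359/2592
  'e': [0/1 + 1/6*5/6, 0/1 + 1/6*1/1) = [5/36, 1/6)
  emit 'c', narrow to [1/9, 5/36)
Step 3: interval [1/9, 5/36), width = 5/36 - 1/9 = 1/36
  'd': [1/9 + 1/36*0/1, 1/9 + 1/36*1/6) = [1/9, 25/216)
  'b': [1/9 + 1/36*1/6, 1/9 + 1/36*2/3) = [25/216, 7/54)
  'c': [1/9 + 1/36*2/3, 1/9 + 1/36*5/6) = [7/54, 29/216)
  'e': [1/9 + 1/36*5/6, 1/9 + 1/36*1/1) = [29/216, 5/36) <- contains code 359/2592
  emit 'e', narrow to [29/216, 5/36)
Step 4: interval [29/216, 5/36), width = 5/36 - 29/216 = 1/216
  'd': [29/216 + 1/216*0/1, 29/216 + 1/216*1/6) = [29/216, 175/1296)
  'b': [29/216 + 1/216*1/6, 29/216 + 1/216*2/3) = [175/1296, 89/648)
  'c': [29/216 + 1/216*2/3, 29/216 + 1/216*5/6) = [89/648, 179/1296)
  'e': [29/216 + 1/216*5/6, 29/216 + 1/216*1/1) = [179/1296, 5/36) <- contains code 359/2592
  emit 'e', narrow to [179/1296, 5/36)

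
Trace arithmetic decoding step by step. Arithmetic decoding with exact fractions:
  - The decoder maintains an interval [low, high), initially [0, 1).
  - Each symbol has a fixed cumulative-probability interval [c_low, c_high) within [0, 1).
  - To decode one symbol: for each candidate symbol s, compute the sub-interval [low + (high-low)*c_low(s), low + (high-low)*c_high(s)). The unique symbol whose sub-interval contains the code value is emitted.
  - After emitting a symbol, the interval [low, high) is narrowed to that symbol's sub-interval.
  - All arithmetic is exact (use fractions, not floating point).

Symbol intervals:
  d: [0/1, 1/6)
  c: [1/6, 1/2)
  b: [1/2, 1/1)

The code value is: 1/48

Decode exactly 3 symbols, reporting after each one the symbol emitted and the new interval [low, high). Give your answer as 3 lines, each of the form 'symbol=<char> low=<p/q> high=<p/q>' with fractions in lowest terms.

Answer: symbol=d low=0/1 high=1/6
symbol=d low=0/1 high=1/36
symbol=b low=1/72 high=1/36

Derivation:
Step 1: interval [0/1, 1/1), width = 1/1 - 0/1 = 1/1
  'd': [0/1 + 1/1*0/1, 0/1 + 1/1*1/6) = [0/1, 1/6) <- contains code 1/48
  'c': [0/1 + 1/1*1/6, 0/1 + 1/1*1/2) = [1/6, 1/2)
  'b': [0/1 + 1/1*1/2, 0/1 + 1/1*1/1) = [1/2, 1/1)
  emit 'd', narrow to [0/1, 1/6)
Step 2: interval [0/1, 1/6), width = 1/6 - 0/1 = 1/6
  'd': [0/1 + 1/6*0/1, 0/1 + 1/6*1/6) = [0/1, 1/36) <- contains code 1/48
  'c': [0/1 + 1/6*1/6, 0/1 + 1/6*1/2) = [1/36, 1/12)
  'b': [0/1 + 1/6*1/2, 0/1 + 1/6*1/1) = [1/12, 1/6)
  emit 'd', narrow to [0/1, 1/36)
Step 3: interval [0/1, 1/36), width = 1/36 - 0/1 = 1/36
  'd': [0/1 + 1/36*0/1, 0/1 + 1/36*1/6) = [0/1, 1/216)
  'c': [0/1 + 1/36*1/6, 0/1 + 1/36*1/2) = [1/216, 1/72)
  'b': [0/1 + 1/36*1/2, 0/1 + 1/36*1/1) = [1/72, 1/36) <- contains code 1/48
  emit 'b', narrow to [1/72, 1/36)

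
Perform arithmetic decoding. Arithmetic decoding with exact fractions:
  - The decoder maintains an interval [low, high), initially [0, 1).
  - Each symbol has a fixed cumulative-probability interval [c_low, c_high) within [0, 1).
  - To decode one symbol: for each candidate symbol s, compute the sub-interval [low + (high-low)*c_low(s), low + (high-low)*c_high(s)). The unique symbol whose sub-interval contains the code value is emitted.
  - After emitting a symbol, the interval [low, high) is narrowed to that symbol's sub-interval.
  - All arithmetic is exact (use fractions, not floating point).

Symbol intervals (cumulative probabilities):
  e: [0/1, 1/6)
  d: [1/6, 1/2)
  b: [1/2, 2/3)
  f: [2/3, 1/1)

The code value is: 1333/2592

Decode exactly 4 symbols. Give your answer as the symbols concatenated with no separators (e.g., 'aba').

Answer: bebe

Derivation:
Step 1: interval [0/1, 1/1), width = 1/1 - 0/1 = 1/1
  'e': [0/1 + 1/1*0/1, 0/1 + 1/1*1/6) = [0/1, 1/6)
  'd': [0/1 + 1/1*1/6, 0/1 + 1/1*1/2) = [1/6, 1/2)
  'b': [0/1 + 1/1*1/2, 0/1 + 1/1*2/3) = [1/2, 2/3) <- contains code 1333/2592
  'f': [0/1 + 1/1*2/3, 0/1 + 1/1*1/1) = [2/3, 1/1)
  emit 'b', narrow to [1/2, 2/3)
Step 2: interval [1/2, 2/3), width = 2/3 - 1/2 = 1/6
  'e': [1/2 + 1/6*0/1, 1/2 + 1/6*1/6) = [1/2, 19/36) <- contains code 1333/2592
  'd': [1/2 + 1/6*1/6, 1/2 + 1/6*1/2) = [19/36, 7/12)
  'b': [1/2 + 1/6*1/2, 1/2 + 1/6*2/3) = [7/12, 11/18)
  'f': [1/2 + 1/6*2/3, 1/2 + 1/6*1/1) = [11/18, 2/3)
  emit 'e', narrow to [1/2, 19/36)
Step 3: interval [1/2, 19/36), width = 19/36 - 1/2 = 1/36
  'e': [1/2 + 1/36*0/1, 1/2 + 1/36*1/6) = [1/2, 109/216)
  'd': [1/2 + 1/36*1/6, 1/2 + 1/36*1/2) = [109/216, 37/72)
  'b': [1/2 + 1/36*1/2, 1/2 + 1/36*2/3) = [37/72, 14/27) <- contains code 1333/2592
  'f': [1/2 + 1/36*2/3, 1/2 + 1/36*1/1) = [14/27, 19/36)
  emit 'b', narrow to [37/72, 14/27)
Step 4: interval [37/72, 14/27), width = 14/27 - 37/72 = 1/216
  'e': [37/72 + 1/216*0/1, 37/72 + 1/216*1/6) = [37/72, 667/1296) <- contains code 1333/2592
  'd': [37/72 + 1/216*1/6, 37/72 + 1/216*1/2) = [667/1296, 223/432)
  'b': [37/72 + 1/216*1/2, 37/72 + 1/216*2/3) = [223/432, 335/648)
  'f': [37/72 + 1/216*2/3, 37/72 + 1/216*1/1) = [335/648, 14/27)
  emit 'e', narrow to [37/72, 667/1296)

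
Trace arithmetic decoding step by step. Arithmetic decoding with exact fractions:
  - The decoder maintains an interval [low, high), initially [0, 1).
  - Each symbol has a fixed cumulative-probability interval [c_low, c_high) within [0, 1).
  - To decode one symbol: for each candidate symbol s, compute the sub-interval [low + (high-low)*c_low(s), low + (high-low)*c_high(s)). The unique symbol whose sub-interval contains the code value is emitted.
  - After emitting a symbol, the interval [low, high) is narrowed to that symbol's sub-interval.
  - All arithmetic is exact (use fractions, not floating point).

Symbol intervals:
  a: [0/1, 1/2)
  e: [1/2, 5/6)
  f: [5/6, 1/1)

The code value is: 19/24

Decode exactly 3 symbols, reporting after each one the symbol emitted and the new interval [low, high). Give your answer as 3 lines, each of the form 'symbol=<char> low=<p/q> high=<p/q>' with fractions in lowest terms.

Answer: symbol=e low=1/2 high=5/6
symbol=f low=7/9 high=5/6
symbol=a low=7/9 high=29/36

Derivation:
Step 1: interval [0/1, 1/1), width = 1/1 - 0/1 = 1/1
  'a': [0/1 + 1/1*0/1, 0/1 + 1/1*1/2) = [0/1, 1/2)
  'e': [0/1 + 1/1*1/2, 0/1 + 1/1*5/6) = [1/2, 5/6) <- contains code 19/24
  'f': [0/1 + 1/1*5/6, 0/1 + 1/1*1/1) = [5/6, 1/1)
  emit 'e', narrow to [1/2, 5/6)
Step 2: interval [1/2, 5/6), width = 5/6 - 1/2 = 1/3
  'a': [1/2 + 1/3*0/1, 1/2 + 1/3*1/2) = [1/2, 2/3)
  'e': [1/2 + 1/3*1/2, 1/2 + 1/3*5/6) = [2/3, 7/9)
  'f': [1/2 + 1/3*5/6, 1/2 + 1/3*1/1) = [7/9, 5/6) <- contains code 19/24
  emit 'f', narrow to [7/9, 5/6)
Step 3: interval [7/9, 5/6), width = 5/6 - 7/9 = 1/18
  'a': [7/9 + 1/18*0/1, 7/9 + 1/18*1/2) = [7/9, 29/36) <- contains code 19/24
  'e': [7/9 + 1/18*1/2, 7/9 + 1/18*5/6) = [29/36, 89/108)
  'f': [7/9 + 1/18*5/6, 7/9 + 1/18*1/1) = [89/108, 5/6)
  emit 'a', narrow to [7/9, 29/36)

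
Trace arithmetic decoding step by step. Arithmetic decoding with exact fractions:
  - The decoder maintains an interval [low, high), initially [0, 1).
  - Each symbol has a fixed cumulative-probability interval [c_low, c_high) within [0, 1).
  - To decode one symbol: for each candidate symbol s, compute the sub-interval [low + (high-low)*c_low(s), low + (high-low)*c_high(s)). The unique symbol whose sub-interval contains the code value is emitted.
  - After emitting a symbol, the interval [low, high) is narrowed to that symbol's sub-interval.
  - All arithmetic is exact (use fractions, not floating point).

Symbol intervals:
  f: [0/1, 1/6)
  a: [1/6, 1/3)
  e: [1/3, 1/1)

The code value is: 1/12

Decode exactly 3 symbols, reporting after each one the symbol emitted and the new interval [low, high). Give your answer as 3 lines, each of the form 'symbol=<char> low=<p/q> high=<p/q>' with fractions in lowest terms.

Answer: symbol=f low=0/1 high=1/6
symbol=e low=1/18 high=1/6
symbol=a low=2/27 high=5/54

Derivation:
Step 1: interval [0/1, 1/1), width = 1/1 - 0/1 = 1/1
  'f': [0/1 + 1/1*0/1, 0/1 + 1/1*1/6) = [0/1, 1/6) <- contains code 1/12
  'a': [0/1 + 1/1*1/6, 0/1 + 1/1*1/3) = [1/6, 1/3)
  'e': [0/1 + 1/1*1/3, 0/1 + 1/1*1/1) = [1/3, 1/1)
  emit 'f', narrow to [0/1, 1/6)
Step 2: interval [0/1, 1/6), width = 1/6 - 0/1 = 1/6
  'f': [0/1 + 1/6*0/1, 0/1 + 1/6*1/6) = [0/1, 1/36)
  'a': [0/1 + 1/6*1/6, 0/1 + 1/6*1/3) = [1/36, 1/18)
  'e': [0/1 + 1/6*1/3, 0/1 + 1/6*1/1) = [1/18, 1/6) <- contains code 1/12
  emit 'e', narrow to [1/18, 1/6)
Step 3: interval [1/18, 1/6), width = 1/6 - 1/18 = 1/9
  'f': [1/18 + 1/9*0/1, 1/18 + 1/9*1/6) = [1/18, 2/27)
  'a': [1/18 + 1/9*1/6, 1/18 + 1/9*1/3) = [2/27, 5/54) <- contains code 1/12
  'e': [1/18 + 1/9*1/3, 1/18 + 1/9*1/1) = [5/54, 1/6)
  emit 'a', narrow to [2/27, 5/54)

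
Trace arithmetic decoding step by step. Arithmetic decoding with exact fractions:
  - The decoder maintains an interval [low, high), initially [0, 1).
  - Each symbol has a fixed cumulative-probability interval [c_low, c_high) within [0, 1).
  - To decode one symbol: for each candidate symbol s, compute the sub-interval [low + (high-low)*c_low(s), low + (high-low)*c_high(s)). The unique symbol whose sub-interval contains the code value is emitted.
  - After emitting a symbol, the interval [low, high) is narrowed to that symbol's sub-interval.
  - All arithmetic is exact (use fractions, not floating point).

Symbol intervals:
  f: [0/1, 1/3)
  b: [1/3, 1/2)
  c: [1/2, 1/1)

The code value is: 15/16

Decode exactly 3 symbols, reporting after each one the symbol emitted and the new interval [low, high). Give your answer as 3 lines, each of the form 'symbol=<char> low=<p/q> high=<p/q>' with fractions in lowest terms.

Answer: symbol=c low=1/2 high=1/1
symbol=c low=3/4 high=1/1
symbol=c low=7/8 high=1/1

Derivation:
Step 1: interval [0/1, 1/1), width = 1/1 - 0/1 = 1/1
  'f': [0/1 + 1/1*0/1, 0/1 + 1/1*1/3) = [0/1, 1/3)
  'b': [0/1 + 1/1*1/3, 0/1 + 1/1*1/2) = [1/3, 1/2)
  'c': [0/1 + 1/1*1/2, 0/1 + 1/1*1/1) = [1/2, 1/1) <- contains code 15/16
  emit 'c', narrow to [1/2, 1/1)
Step 2: interval [1/2, 1/1), width = 1/1 - 1/2 = 1/2
  'f': [1/2 + 1/2*0/1, 1/2 + 1/2*1/3) = [1/2, 2/3)
  'b': [1/2 + 1/2*1/3, 1/2 + 1/2*1/2) = [2/3, 3/4)
  'c': [1/2 + 1/2*1/2, 1/2 + 1/2*1/1) = [3/4, 1/1) <- contains code 15/16
  emit 'c', narrow to [3/4, 1/1)
Step 3: interval [3/4, 1/1), width = 1/1 - 3/4 = 1/4
  'f': [3/4 + 1/4*0/1, 3/4 + 1/4*1/3) = [3/4, 5/6)
  'b': [3/4 + 1/4*1/3, 3/4 + 1/4*1/2) = [5/6, 7/8)
  'c': [3/4 + 1/4*1/2, 3/4 + 1/4*1/1) = [7/8, 1/1) <- contains code 15/16
  emit 'c', narrow to [7/8, 1/1)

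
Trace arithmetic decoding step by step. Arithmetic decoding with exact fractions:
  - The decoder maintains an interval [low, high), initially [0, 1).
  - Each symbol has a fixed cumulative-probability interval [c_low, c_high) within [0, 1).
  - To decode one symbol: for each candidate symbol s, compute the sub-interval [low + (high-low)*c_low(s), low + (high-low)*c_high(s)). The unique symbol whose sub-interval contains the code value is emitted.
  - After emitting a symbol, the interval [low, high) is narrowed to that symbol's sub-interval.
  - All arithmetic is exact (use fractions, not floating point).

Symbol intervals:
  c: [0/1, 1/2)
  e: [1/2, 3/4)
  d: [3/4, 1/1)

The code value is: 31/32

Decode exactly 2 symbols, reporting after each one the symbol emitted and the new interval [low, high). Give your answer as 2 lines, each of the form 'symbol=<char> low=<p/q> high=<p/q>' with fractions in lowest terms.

Step 1: interval [0/1, 1/1), width = 1/1 - 0/1 = 1/1
  'c': [0/1 + 1/1*0/1, 0/1 + 1/1*1/2) = [0/1, 1/2)
  'e': [0/1 + 1/1*1/2, 0/1 + 1/1*3/4) = [1/2, 3/4)
  'd': [0/1 + 1/1*3/4, 0/1 + 1/1*1/1) = [3/4, 1/1) <- contains code 31/32
  emit 'd', narrow to [3/4, 1/1)
Step 2: interval [3/4, 1/1), width = 1/1 - 3/4 = 1/4
  'c': [3/4 + 1/4*0/1, 3/4 + 1/4*1/2) = [3/4, 7/8)
  'e': [3/4 + 1/4*1/2, 3/4 + 1/4*3/4) = [7/8, 15/16)
  'd': [3/4 + 1/4*3/4, 3/4 + 1/4*1/1) = [15/16, 1/1) <- contains code 31/32
  emit 'd', narrow to [15/16, 1/1)

Answer: symbol=d low=3/4 high=1/1
symbol=d low=15/16 high=1/1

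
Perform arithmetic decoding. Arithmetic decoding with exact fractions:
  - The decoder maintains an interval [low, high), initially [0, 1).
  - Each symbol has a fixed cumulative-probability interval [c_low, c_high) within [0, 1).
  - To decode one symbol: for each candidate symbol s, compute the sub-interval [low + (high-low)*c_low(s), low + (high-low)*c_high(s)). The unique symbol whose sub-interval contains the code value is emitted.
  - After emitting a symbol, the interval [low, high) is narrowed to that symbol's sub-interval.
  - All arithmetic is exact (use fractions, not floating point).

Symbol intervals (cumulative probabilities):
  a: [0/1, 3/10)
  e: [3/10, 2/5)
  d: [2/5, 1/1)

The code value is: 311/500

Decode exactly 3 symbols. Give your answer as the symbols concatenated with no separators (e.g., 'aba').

Step 1: interval [0/1, 1/1), width = 1/1 - 0/1 = 1/1
  'a': [0/1 + 1/1*0/1, 0/1 + 1/1*3/10) = [0/1, 3/10)
  'e': [0/1 + 1/1*3/10, 0/1 + 1/1*2/5) = [3/10, 2/5)
  'd': [0/1 + 1/1*2/5, 0/1 + 1/1*1/1) = [2/5, 1/1) <- contains code 311/500
  emit 'd', narrow to [2/5, 1/1)
Step 2: interval [2/5, 1/1), width = 1/1 - 2/5 = 3/5
  'a': [2/5 + 3/5*0/1, 2/5 + 3/5*3/10) = [2/5, 29/50)
  'e': [2/5 + 3/5*3/10, 2/5 + 3/5*2/5) = [29/50, 16/25) <- contains code 311/500
  'd': [2/5 + 3/5*2/5, 2/5 + 3/5*1/1) = [16/25, 1/1)
  emit 'e', narrow to [29/50, 16/25)
Step 3: interval [29/50, 16/25), width = 16/25 - 29/50 = 3/50
  'a': [29/50 + 3/50*0/1, 29/50 + 3/50*3/10) = [29/50, 299/500)
  'e': [29/50 + 3/50*3/10, 29/50 + 3/50*2/5) = [299/500, 151/250)
  'd': [29/50 + 3/50*2/5, 29/50 + 3/50*1/1) = [151/250, 16/25) <- contains code 311/500
  emit 'd', narrow to [151/250, 16/25)

Answer: ded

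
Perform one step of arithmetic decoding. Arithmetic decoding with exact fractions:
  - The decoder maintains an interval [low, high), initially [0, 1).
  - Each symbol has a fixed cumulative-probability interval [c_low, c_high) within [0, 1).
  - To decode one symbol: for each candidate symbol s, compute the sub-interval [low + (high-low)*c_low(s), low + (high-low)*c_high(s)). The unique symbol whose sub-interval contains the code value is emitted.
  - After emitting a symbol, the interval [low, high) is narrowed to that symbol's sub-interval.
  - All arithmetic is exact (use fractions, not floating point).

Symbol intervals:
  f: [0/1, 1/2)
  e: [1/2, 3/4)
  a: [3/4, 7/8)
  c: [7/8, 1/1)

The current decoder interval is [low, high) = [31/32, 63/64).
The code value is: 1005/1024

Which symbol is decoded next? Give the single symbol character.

Interval width = high − low = 63/64 − 31/32 = 1/64
Scaled code = (code − low) / width = (1005/1024 − 31/32) / 1/64 = 13/16
  f: [0/1, 1/2) 
  e: [1/2, 3/4) 
  a: [3/4, 7/8) ← scaled code falls here ✓
  c: [7/8, 1/1) 

Answer: a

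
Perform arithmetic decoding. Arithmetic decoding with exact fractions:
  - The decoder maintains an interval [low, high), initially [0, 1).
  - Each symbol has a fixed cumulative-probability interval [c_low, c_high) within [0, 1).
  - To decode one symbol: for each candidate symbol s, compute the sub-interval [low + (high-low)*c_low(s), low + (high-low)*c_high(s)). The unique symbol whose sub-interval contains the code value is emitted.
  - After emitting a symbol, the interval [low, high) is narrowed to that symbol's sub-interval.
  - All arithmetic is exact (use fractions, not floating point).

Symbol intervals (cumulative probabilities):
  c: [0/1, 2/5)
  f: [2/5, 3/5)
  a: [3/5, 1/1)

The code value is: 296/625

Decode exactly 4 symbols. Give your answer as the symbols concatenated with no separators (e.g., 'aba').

Step 1: interval [0/1, 1/1), width = 1/1 - 0/1 = 1/1
  'c': [0/1 + 1/1*0/1, 0/1 + 1/1*2/5) = [0/1, 2/5)
  'f': [0/1 + 1/1*2/5, 0/1 + 1/1*3/5) = [2/5, 3/5) <- contains code 296/625
  'a': [0/1 + 1/1*3/5, 0/1 + 1/1*1/1) = [3/5, 1/1)
  emit 'f', narrow to [2/5, 3/5)
Step 2: interval [2/5, 3/5), width = 3/5 - 2/5 = 1/5
  'c': [2/5 + 1/5*0/1, 2/5 + 1/5*2/5) = [2/5, 12/25) <- contains code 296/625
  'f': [2/5 + 1/5*2/5, 2/5 + 1/5*3/5) = [12/25, 13/25)
  'a': [2/5 + 1/5*3/5, 2/5 + 1/5*1/1) = [13/25, 3/5)
  emit 'c', narrow to [2/5, 12/25)
Step 3: interval [2/5, 12/25), width = 12/25 - 2/5 = 2/25
  'c': [2/5 + 2/25*0/1, 2/5 + 2/25*2/5) = [2/5, 54/125)
  'f': [2/5 + 2/25*2/5, 2/5 + 2/25*3/5) = [54/125, 56/125)
  'a': [2/5 + 2/25*3/5, 2/5 + 2/25*1/1) = [56/125, 12/25) <- contains code 296/625
  emit 'a', narrow to [56/125, 12/25)
Step 4: interval [56/125, 12/25), width = 12/25 - 56/125 = 4/125
  'c': [56/125 + 4/125*0/1, 56/125 + 4/125*2/5) = [56/125, 288/625)
  'f': [56/125 + 4/125*2/5, 56/125 + 4/125*3/5) = [288/625, 292/625)
  'a': [56/125 + 4/125*3/5, 56/125 + 4/125*1/1) = [292/625, 12/25) <- contains code 296/625
  emit 'a', narrow to [292/625, 12/25)

Answer: fcaa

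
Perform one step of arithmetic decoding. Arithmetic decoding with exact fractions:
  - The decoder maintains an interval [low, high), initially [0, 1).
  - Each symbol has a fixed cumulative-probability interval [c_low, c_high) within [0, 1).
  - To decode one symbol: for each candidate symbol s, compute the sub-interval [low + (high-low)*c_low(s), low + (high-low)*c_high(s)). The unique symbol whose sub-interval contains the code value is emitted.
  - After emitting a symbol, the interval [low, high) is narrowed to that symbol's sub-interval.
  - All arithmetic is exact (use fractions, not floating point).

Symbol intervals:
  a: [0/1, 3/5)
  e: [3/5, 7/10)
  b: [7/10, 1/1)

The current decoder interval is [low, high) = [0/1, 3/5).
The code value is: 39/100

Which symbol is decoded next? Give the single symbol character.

Interval width = high − low = 3/5 − 0/1 = 3/5
Scaled code = (code − low) / width = (39/100 − 0/1) / 3/5 = 13/20
  a: [0/1, 3/5) 
  e: [3/5, 7/10) ← scaled code falls here ✓
  b: [7/10, 1/1) 

Answer: e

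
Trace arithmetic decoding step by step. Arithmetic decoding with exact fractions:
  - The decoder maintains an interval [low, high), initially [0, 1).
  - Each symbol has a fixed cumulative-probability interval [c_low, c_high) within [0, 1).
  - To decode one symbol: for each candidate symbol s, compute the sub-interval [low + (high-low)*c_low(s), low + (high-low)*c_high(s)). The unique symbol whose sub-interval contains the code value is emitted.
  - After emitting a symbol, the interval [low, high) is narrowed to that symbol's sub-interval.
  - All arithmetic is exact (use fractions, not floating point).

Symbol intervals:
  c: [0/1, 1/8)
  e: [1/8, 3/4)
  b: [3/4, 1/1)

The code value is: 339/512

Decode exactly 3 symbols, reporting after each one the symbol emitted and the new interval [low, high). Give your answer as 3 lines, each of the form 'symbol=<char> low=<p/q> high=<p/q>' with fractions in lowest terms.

Step 1: interval [0/1, 1/1), width = 1/1 - 0/1 = 1/1
  'c': [0/1 + 1/1*0/1, 0/1 + 1/1*1/8) = [0/1, 1/8)
  'e': [0/1 + 1/1*1/8, 0/1 + 1/1*3/4) = [1/8, 3/4) <- contains code 339/512
  'b': [0/1 + 1/1*3/4, 0/1 + 1/1*1/1) = [3/4, 1/1)
  emit 'e', narrow to [1/8, 3/4)
Step 2: interval [1/8, 3/4), width = 3/4 - 1/8 = 5/8
  'c': [1/8 + 5/8*0/1, 1/8 + 5/8*1/8) = [1/8, 13/64)
  'e': [1/8 + 5/8*1/8, 1/8 + 5/8*3/4) = [13/64, 19/32)
  'b': [1/8 + 5/8*3/4, 1/8 + 5/8*1/1) = [19/32, 3/4) <- contains code 339/512
  emit 'b', narrow to [19/32, 3/4)
Step 3: interval [19/32, 3/4), width = 3/4 - 19/32 = 5/32
  'c': [19/32 + 5/32*0/1, 19/32 + 5/32*1/8) = [19/32, 157/256)
  'e': [19/32 + 5/32*1/8, 19/32 + 5/32*3/4) = [157/256, 91/128) <- contains code 339/512
  'b': [19/32 + 5/32*3/4, 19/32 + 5/32*1/1) = [91/128, 3/4)
  emit 'e', narrow to [157/256, 91/128)

Answer: symbol=e low=1/8 high=3/4
symbol=b low=19/32 high=3/4
symbol=e low=157/256 high=91/128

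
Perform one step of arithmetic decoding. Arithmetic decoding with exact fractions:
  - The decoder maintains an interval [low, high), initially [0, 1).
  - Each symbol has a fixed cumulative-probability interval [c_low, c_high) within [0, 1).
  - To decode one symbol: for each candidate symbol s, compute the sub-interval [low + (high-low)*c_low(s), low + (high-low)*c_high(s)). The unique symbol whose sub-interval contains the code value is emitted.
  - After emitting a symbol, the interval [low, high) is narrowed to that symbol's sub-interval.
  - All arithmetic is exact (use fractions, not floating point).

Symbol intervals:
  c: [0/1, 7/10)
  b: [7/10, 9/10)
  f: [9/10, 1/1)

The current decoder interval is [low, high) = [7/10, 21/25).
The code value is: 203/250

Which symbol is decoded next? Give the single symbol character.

Interval width = high − low = 21/25 − 7/10 = 7/50
Scaled code = (code − low) / width = (203/250 − 7/10) / 7/50 = 4/5
  c: [0/1, 7/10) 
  b: [7/10, 9/10) ← scaled code falls here ✓
  f: [9/10, 1/1) 

Answer: b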